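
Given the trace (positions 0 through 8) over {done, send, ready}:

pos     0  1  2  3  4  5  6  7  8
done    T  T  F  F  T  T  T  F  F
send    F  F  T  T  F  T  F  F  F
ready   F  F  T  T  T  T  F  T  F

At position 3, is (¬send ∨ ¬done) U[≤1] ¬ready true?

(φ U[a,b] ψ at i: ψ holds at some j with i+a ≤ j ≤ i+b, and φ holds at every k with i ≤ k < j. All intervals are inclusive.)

Need some j in [3,4] with ¬ready, and (¬send ∨ ¬done) at every k in [3,j-1].
  j=3: ¬ready false.
  j=4: ¬ready false.
No j in the window works → until fails.

Does not hold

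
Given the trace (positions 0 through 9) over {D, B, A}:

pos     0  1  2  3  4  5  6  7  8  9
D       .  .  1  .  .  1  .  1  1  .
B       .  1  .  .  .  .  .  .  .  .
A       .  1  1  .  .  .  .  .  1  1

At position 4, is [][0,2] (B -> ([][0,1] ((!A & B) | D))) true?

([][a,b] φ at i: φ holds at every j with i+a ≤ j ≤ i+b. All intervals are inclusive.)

Yes

Check (B -> ([][0,1] ((!A & B) | D))) at every j in [4,6]:
  j=4: antecedent false → ✓
  j=5: antecedent false → ✓
  j=6: antecedent false → ✓
All positions satisfy it → formula holds.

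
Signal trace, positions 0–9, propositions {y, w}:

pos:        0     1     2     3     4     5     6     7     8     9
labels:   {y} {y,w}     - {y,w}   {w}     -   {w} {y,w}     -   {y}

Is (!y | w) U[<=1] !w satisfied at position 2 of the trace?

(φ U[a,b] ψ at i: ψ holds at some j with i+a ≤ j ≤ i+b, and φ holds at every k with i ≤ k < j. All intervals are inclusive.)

Yes

Need some j in [2,3] with !w, and (!y | w) at every k in [2,j-1].
  j=2: !w holds; no prefix to check → satisfied.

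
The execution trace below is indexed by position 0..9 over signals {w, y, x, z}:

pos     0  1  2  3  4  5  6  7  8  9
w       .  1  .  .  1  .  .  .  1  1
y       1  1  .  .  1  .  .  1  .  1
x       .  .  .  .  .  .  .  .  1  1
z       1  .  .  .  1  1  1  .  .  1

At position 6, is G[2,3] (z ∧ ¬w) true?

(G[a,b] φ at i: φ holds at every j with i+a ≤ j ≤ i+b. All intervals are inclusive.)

No

Check (z ∧ ¬w) at every j in [8,9]:
  j=8: false
  j=9: false
Fails at j=8 → formula fails.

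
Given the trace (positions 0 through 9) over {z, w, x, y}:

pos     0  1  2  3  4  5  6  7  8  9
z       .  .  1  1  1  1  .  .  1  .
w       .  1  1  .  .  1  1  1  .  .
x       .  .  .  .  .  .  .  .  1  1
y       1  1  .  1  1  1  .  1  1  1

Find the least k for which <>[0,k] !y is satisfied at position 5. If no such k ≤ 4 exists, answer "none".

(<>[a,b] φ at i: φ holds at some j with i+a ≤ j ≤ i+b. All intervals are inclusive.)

1

Scan j = 5,6,… for !y:
  j=5: fails
  j=6: holds
First hit at j=6, so smallest k = 6-5 = 1.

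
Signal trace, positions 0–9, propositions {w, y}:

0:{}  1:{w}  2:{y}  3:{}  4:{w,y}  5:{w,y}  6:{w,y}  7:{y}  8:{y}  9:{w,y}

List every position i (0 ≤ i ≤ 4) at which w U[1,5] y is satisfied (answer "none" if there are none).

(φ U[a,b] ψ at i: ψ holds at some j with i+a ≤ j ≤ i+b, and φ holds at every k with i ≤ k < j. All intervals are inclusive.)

1, 4

Evaluate at each i in [0,4]:
  i=0: ✗ (lhs fails at k=0 before rhs at j=2)
  i=1: ✓ (rhs at j=2; lhs holds on [1,1])
  i=2: ✗ (lhs fails at k=2 before rhs at j=4)
  i=3: ✗ (lhs fails at k=3 before rhs at j=4)
  i=4: ✓ (rhs at j=5; lhs holds on [4,4])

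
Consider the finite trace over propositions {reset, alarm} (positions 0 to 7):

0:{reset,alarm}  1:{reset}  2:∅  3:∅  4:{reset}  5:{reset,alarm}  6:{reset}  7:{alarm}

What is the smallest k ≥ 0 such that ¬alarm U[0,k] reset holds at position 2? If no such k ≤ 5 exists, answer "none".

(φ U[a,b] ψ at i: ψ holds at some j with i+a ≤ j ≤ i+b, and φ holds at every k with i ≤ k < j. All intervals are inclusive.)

Need earliest j ≥ 2 with reset, and ¬alarm at every k in [2,j-1].
  j=2: rhs fails.
  j=3: rhs fails.
  j=4: rhs holds; lhs holds on [2,3]. k = 2.

2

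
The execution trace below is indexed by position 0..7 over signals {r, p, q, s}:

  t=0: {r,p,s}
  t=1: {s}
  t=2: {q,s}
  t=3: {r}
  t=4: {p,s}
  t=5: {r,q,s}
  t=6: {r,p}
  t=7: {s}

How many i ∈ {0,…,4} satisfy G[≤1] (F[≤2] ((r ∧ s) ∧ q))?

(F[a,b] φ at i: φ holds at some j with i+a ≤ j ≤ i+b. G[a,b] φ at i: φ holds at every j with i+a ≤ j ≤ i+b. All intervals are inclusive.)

Evaluate at each i in [0,4]:
  i=0: ✗ (fails at j=0)
  i=1: ✗ (fails at j=1)
  i=2: ✗ (fails at j=2)
  i=3: ✓ (all of [3,4])
  i=4: ✓ (all of [4,5])
Positions where it holds: {3, 4} → 2.

2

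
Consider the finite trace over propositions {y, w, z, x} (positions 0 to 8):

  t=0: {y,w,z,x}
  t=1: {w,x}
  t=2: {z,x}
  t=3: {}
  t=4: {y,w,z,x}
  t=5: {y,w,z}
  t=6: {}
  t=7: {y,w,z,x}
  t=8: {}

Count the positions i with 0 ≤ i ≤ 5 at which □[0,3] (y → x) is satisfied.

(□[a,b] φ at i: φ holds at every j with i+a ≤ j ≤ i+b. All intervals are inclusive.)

Evaluate at each i in [0,5]:
  i=0: ✓ (all of [0,3])
  i=1: ✓ (all of [1,4])
  i=2: ✗ (fails at j=5)
  i=3: ✗ (fails at j=5)
  i=4: ✗ (fails at j=5)
  i=5: ✗ (fails at j=5)
Positions where it holds: {0, 1} → 2.

2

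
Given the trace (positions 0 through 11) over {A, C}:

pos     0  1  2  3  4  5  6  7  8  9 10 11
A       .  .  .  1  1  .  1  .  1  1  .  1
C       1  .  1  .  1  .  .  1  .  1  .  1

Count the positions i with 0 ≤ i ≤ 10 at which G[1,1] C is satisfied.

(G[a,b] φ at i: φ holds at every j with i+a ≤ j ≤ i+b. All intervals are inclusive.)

5

Evaluate at each i in [0,10]:
  i=0: ✗ (fails at j=1)
  i=1: ✓ (all of [2,2])
  i=2: ✗ (fails at j=3)
  i=3: ✓ (all of [4,4])
  i=4: ✗ (fails at j=5)
  i=5: ✗ (fails at j=6)
  i=6: ✓ (all of [7,7])
  i=7: ✗ (fails at j=8)
  i=8: ✓ (all of [9,9])
  i=9: ✗ (fails at j=10)
  i=10: ✓ (all of [11,11])
Positions where it holds: {1, 3, 6, 8, 10} → 5.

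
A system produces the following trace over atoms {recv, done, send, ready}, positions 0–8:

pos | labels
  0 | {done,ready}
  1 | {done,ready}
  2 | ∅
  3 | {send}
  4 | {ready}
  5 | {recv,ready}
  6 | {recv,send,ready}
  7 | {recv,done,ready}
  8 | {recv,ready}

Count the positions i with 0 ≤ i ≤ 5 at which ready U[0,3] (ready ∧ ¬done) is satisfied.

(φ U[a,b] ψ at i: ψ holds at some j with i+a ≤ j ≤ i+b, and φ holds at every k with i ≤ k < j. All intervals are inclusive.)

Evaluate at each i in [0,5]:
  i=0: ✗ (no rhs in [0,3])
  i=1: ✗ (lhs fails at k=2 before rhs at j=4)
  i=2: ✗ (lhs fails at k=2 before rhs at j=4)
  i=3: ✗ (lhs fails at k=3 before rhs at j=4)
  i=4: ✓ (rhs at j=4)
  i=5: ✓ (rhs at j=5)
Positions where it holds: {4, 5} → 2.

2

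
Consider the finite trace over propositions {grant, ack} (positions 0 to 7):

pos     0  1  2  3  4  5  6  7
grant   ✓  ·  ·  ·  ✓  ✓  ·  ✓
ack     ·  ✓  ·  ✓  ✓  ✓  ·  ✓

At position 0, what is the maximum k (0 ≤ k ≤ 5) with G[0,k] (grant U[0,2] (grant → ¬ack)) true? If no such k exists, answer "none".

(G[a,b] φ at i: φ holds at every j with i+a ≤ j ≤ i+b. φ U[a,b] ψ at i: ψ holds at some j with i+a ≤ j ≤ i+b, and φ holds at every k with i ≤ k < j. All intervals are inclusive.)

5

(grant U[0,2] (grant → ¬ack)) must hold from j=0 onward; find where it first fails.
  j=0: holds
  j=1: holds
  j=2: holds
  j=3: holds
  j=4: holds
  j=5: holds
Holds through j=5; largest k = 5.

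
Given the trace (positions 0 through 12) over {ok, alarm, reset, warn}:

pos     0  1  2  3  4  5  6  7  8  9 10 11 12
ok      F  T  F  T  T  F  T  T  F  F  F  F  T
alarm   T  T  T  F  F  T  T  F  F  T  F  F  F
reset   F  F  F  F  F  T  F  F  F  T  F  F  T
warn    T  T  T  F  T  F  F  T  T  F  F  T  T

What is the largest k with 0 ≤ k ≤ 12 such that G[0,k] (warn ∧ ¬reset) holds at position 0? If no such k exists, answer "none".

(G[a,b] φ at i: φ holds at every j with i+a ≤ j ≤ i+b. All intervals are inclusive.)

(warn ∧ ¬reset) must hold from j=0 onward; find where it first fails.
  j=0: holds
  j=1: holds
  j=2: holds
  j=3: fails
Holds on [0,2], so largest k = 2.

2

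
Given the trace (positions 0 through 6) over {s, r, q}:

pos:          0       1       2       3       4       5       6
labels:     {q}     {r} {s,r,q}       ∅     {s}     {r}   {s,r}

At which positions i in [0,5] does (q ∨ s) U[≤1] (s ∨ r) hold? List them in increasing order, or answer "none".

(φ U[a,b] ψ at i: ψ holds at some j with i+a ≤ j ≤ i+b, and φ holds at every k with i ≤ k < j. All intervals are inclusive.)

0, 1, 2, 4, 5

Evaluate at each i in [0,5]:
  i=0: ✓ (rhs at j=1; lhs holds on [0,0])
  i=1: ✓ (rhs at j=1)
  i=2: ✓ (rhs at j=2)
  i=3: ✗ (lhs fails at k=3 before rhs at j=4)
  i=4: ✓ (rhs at j=4)
  i=5: ✓ (rhs at j=5)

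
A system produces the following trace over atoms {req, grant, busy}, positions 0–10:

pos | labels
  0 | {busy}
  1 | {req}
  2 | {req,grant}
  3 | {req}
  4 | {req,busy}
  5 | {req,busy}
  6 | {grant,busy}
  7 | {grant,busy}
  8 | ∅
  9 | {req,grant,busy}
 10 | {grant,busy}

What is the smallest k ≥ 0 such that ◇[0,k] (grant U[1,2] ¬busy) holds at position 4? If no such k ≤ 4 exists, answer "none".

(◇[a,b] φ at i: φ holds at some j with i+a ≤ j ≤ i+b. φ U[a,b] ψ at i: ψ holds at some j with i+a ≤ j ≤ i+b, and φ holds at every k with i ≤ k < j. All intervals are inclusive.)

2

Scan j = 4,5,… for (grant U[1,2] ¬busy):
  j=4: fails
  j=5: fails
  j=6: holds
First hit at j=6, so smallest k = 6-4 = 2.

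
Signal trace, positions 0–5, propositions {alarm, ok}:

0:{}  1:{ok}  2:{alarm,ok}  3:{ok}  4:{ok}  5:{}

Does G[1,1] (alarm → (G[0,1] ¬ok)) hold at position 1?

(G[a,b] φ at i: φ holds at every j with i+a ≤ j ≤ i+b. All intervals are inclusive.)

Check (alarm → (G[0,1] ¬ok)) at every j in [2,2]:
  j=2: antecedent true; consequent fails at 2 → ✗
Fails at j=2 → formula fails.

No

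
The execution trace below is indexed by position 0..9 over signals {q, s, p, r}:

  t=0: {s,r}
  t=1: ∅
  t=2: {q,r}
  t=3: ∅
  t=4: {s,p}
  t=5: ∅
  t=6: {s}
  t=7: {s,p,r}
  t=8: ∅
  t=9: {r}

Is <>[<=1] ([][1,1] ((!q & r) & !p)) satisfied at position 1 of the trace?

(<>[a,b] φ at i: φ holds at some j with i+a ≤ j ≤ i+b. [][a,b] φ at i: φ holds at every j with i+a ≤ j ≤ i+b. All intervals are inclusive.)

Check [][1,1] ((!q & r) & !p) at each j in [1,2]:
  j=1: fails at 2
  j=2: fails at 3
No position in the window satisfies it → formula fails.

No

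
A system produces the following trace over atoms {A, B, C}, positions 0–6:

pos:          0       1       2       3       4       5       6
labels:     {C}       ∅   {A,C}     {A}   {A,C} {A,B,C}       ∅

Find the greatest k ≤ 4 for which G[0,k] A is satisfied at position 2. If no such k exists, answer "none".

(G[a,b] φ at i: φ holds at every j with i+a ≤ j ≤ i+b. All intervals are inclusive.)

A must hold from j=2 onward; find where it first fails.
  j=2: holds
  j=3: holds
  j=4: holds
  j=5: holds
  j=6: fails
Holds on [2,5], so largest k = 3.

3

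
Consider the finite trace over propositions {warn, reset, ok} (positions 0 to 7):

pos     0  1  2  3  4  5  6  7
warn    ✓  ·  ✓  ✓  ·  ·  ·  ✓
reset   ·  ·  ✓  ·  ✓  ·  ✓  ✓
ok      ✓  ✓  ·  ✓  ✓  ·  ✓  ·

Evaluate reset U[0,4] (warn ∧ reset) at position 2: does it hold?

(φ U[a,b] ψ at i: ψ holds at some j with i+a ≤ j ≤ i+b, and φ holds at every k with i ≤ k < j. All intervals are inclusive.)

Need some j in [2,6] with (warn ∧ reset), and reset at every k in [2,j-1].
  j=2: (warn ∧ reset) holds; no prefix to check → satisfied.

Holds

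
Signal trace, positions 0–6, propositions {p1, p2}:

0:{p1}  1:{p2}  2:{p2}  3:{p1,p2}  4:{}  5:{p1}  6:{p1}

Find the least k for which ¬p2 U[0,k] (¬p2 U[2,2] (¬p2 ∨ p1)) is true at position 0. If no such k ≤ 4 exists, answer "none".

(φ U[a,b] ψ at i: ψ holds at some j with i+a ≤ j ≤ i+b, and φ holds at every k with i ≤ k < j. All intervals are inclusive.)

none

Need earliest j ≥ 0 with (¬p2 U[2,2] (¬p2 ∨ p1)), and ¬p2 at every k in [0,j-1].
  j=0: rhs fails.
  j=1: rhs fails.
  j=2: rhs fails.
  j=3: rhs fails.
  j=4: rhs holds but lhs fails at k=1.
No witness within the range → none.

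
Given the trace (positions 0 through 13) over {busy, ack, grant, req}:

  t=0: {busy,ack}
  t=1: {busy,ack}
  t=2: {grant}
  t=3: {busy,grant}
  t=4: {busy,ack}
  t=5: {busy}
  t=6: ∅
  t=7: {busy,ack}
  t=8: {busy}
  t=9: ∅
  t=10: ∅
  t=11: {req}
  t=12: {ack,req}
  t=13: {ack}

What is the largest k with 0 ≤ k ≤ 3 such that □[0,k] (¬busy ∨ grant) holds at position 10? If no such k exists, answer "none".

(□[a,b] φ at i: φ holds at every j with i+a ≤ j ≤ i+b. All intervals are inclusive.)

3

(¬busy ∨ grant) must hold from j=10 onward; find where it first fails.
  j=10: holds
  j=11: holds
  j=12: holds
  j=13: holds
Holds through j=13; largest k = 3.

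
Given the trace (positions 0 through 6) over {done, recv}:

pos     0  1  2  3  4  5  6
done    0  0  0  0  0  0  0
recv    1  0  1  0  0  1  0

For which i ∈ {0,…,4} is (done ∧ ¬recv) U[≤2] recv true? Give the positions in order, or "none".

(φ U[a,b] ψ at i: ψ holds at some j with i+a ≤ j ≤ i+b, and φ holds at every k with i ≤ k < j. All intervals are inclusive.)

0, 2

Evaluate at each i in [0,4]:
  i=0: ✓ (rhs at j=0)
  i=1: ✗ (lhs fails at k=1 before rhs at j=2)
  i=2: ✓ (rhs at j=2)
  i=3: ✗ (lhs fails at k=3 before rhs at j=5)
  i=4: ✗ (lhs fails at k=4 before rhs at j=5)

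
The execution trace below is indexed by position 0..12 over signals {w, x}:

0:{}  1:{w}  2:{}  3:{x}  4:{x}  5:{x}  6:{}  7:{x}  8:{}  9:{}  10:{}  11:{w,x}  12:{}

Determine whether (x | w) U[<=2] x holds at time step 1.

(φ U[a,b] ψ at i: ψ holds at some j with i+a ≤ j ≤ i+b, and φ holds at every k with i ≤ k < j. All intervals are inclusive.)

Need some j in [1,3] with x, and (x | w) at every k in [1,j-1].
  j=1: x false.
  j=2: x false.
  j=3: x holds, but (x | w) fails at k=2 → not this j.
No j in the window works → until fails.

False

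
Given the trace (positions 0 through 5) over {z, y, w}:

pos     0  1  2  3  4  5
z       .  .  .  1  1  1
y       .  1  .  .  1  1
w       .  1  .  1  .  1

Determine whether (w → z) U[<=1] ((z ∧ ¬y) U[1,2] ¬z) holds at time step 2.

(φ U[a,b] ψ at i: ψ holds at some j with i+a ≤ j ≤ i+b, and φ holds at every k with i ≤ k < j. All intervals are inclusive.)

Need some j in [2,3] with ((z ∧ ¬y) U[1,2] ¬z), and (w → z) at every k in [2,j-1].
  j=2: ((z ∧ ¬y) U[1,2] ¬z) — fails.
  j=3: ((z ∧ ¬y) U[1,2] ¬z) — fails.
No j in the window works → until fails.

False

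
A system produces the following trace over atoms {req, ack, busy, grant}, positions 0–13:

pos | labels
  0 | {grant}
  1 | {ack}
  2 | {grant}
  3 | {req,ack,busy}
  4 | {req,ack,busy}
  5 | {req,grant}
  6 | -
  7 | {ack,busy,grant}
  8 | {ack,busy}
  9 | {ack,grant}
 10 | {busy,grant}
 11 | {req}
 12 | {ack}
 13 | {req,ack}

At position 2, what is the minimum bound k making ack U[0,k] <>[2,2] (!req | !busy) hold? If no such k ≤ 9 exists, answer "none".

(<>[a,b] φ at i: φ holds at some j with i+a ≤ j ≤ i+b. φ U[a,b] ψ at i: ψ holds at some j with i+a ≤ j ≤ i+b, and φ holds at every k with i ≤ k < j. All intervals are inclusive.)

Need earliest j ≥ 2 with <>[2,2] (!req | !busy), and ack at every k in [2,j-1].
  j=2: rhs fails.
  j=3: rhs holds but lhs fails at k=2.
  j=4: rhs holds but lhs fails at k=2.
  j=5: rhs holds but lhs fails at k=2.
  j=6: rhs holds but lhs fails at k=2.
  j=7: rhs holds but lhs fails at k=2.
  j=8: rhs holds but lhs fails at k=2.
  j=9: rhs holds but lhs fails at k=2.
  j=10: rhs holds but lhs fails at k=2.
  j=11: rhs holds but lhs fails at k=2.
No witness within the range → none.

none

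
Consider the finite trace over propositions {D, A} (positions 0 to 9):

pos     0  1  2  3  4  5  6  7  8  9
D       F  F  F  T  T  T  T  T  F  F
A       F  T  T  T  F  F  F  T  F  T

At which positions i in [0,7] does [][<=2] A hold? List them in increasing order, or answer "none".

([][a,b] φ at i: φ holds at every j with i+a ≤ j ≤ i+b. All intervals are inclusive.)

Evaluate at each i in [0,7]:
  i=0: ✗ (fails at j=0)
  i=1: ✓ (all of [1,3])
  i=2: ✗ (fails at j=4)
  i=3: ✗ (fails at j=4)
  i=4: ✗ (fails at j=4)
  i=5: ✗ (fails at j=5)
  i=6: ✗ (fails at j=6)
  i=7: ✗ (fails at j=8)

1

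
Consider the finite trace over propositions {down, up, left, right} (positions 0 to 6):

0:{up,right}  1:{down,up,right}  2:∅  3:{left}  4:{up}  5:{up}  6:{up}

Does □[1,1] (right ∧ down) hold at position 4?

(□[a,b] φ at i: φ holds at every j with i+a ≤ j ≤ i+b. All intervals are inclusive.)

No

Check (right ∧ down) at every j in [5,5]:
  j=5: false
Fails at j=5 → formula fails.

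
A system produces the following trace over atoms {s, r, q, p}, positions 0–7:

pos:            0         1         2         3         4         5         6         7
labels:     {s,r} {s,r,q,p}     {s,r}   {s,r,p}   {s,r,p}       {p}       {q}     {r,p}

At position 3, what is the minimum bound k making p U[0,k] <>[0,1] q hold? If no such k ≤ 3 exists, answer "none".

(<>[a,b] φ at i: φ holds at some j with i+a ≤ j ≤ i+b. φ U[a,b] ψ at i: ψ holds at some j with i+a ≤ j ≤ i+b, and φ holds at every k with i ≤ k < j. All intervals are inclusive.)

2

Need earliest j ≥ 3 with <>[0,1] q, and p at every k in [3,j-1].
  j=3: rhs fails.
  j=4: rhs fails.
  j=5: rhs holds; lhs holds on [3,4]. k = 2.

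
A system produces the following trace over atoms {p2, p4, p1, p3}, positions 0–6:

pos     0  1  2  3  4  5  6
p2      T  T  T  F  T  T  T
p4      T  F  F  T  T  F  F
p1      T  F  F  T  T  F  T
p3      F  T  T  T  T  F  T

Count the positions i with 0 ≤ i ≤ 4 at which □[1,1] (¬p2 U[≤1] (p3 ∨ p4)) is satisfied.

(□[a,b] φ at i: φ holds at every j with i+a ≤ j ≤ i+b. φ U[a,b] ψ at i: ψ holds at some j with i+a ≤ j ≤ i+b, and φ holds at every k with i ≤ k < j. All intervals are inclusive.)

4

Evaluate at each i in [0,4]:
  i=0: ✓ (all of [1,1])
  i=1: ✓ (all of [2,2])
  i=2: ✓ (all of [3,3])
  i=3: ✓ (all of [4,4])
  i=4: ✗ (fails at j=5)
Positions where it holds: {0, 1, 2, 3} → 4.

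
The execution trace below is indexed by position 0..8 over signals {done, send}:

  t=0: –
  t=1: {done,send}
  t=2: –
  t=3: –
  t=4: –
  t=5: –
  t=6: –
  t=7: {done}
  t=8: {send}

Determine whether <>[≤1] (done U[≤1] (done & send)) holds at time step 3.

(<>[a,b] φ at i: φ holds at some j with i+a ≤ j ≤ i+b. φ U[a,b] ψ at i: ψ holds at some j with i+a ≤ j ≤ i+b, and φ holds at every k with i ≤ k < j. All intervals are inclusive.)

False

Check (done U[≤1] (done & send)) at each j in [3,4]:
  j=3: fails
  j=4: fails
No position in the window satisfies it → formula fails.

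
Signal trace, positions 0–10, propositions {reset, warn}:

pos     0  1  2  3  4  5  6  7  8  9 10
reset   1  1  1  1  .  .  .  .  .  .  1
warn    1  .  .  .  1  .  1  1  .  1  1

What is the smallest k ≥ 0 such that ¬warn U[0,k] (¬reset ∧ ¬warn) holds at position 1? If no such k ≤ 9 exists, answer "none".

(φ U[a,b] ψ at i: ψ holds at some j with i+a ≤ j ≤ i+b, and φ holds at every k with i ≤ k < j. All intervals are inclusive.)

none

Need earliest j ≥ 1 with (¬reset ∧ ¬warn), and ¬warn at every k in [1,j-1].
  j=1: rhs fails.
  j=2: rhs fails.
  j=3: rhs fails.
  j=4: rhs fails.
  j=5: rhs holds but lhs fails at k=4.
  j=6: rhs fails.
  j=7: rhs fails.
  j=8: rhs holds but lhs fails at k=4.
  j=9: rhs fails.
  j=10: rhs fails.
No witness within the range → none.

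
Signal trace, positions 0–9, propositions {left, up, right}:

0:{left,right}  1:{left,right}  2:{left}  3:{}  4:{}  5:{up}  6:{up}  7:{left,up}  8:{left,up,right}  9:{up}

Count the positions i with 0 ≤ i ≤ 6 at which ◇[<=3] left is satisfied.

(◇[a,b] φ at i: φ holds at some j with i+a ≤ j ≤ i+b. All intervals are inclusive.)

Evaluate at each i in [0,6]:
  i=0: ✓ (witness j=0)
  i=1: ✓ (witness j=1)
  i=2: ✓ (witness j=2)
  i=3: ✗ (none in [3,6])
  i=4: ✓ (witness j=7)
  i=5: ✓ (witness j=7)
  i=6: ✓ (witness j=7)
Positions where it holds: {0, 1, 2, 4, 5, 6} → 6.

6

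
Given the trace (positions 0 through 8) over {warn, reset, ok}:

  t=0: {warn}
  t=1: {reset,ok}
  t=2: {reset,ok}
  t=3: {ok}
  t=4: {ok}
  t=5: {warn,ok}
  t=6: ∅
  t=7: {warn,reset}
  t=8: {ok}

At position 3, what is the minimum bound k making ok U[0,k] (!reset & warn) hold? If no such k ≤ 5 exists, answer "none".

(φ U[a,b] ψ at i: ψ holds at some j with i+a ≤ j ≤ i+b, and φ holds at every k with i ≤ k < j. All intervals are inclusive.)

Need earliest j ≥ 3 with (!reset & warn), and ok at every k in [3,j-1].
  j=3: rhs fails.
  j=4: rhs fails.
  j=5: rhs holds; lhs holds on [3,4]. k = 2.

2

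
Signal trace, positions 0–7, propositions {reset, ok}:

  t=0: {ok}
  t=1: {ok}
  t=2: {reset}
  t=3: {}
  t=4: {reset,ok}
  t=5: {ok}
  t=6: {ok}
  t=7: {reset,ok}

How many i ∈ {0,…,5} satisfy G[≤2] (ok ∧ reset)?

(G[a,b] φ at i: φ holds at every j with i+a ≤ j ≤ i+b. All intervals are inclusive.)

Evaluate at each i in [0,5]:
  i=0: ✗ (fails at j=0)
  i=1: ✗ (fails at j=1)
  i=2: ✗ (fails at j=2)
  i=3: ✗ (fails at j=3)
  i=4: ✗ (fails at j=5)
  i=5: ✗ (fails at j=5)
Positions where it holds: {} → 0.

0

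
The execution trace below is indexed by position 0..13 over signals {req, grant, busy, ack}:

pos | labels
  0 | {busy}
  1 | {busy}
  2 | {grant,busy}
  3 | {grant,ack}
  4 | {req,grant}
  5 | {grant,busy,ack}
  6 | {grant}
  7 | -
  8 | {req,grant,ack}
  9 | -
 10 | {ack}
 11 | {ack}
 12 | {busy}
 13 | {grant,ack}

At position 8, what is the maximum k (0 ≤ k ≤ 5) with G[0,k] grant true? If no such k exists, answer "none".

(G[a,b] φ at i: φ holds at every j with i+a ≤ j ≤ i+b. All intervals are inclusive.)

0

grant must hold from j=8 onward; find where it first fails.
  j=8: holds
  j=9: fails
Holds on [8,8], so largest k = 0.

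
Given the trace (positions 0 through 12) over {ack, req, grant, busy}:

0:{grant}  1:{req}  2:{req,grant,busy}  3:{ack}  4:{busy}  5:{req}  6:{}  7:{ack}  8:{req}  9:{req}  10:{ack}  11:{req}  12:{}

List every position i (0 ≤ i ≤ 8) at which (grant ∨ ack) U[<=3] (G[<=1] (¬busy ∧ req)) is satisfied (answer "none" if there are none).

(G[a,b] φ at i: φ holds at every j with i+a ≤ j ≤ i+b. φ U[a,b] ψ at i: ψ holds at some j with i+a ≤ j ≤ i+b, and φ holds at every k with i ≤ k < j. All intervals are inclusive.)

7, 8

Evaluate at each i in [0,8]:
  i=0: ✗ (no rhs in [0,3])
  i=1: ✗ (no rhs in [1,4])
  i=2: ✗ (no rhs in [2,5])
  i=3: ✗ (no rhs in [3,6])
  i=4: ✗ (no rhs in [4,7])
  i=5: ✗ (lhs fails at k=5 before rhs at j=8)
  i=6: ✗ (lhs fails at k=6 before rhs at j=8)
  i=7: ✓ (rhs at j=8; lhs holds on [7,7])
  i=8: ✓ (rhs at j=8)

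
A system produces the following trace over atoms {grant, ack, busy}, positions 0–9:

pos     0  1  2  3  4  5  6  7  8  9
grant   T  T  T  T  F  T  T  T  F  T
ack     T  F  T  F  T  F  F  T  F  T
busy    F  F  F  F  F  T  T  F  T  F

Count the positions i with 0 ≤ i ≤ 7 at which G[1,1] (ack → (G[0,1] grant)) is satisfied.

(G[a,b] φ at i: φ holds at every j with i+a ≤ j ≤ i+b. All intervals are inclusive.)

Evaluate at each i in [0,7]:
  i=0: ✓ (all of [1,1])
  i=1: ✓ (all of [2,2])
  i=2: ✓ (all of [3,3])
  i=3: ✗ (fails at j=4)
  i=4: ✓ (all of [5,5])
  i=5: ✓ (all of [6,6])
  i=6: ✗ (fails at j=7)
  i=7: ✓ (all of [8,8])
Positions where it holds: {0, 1, 2, 4, 5, 7} → 6.

6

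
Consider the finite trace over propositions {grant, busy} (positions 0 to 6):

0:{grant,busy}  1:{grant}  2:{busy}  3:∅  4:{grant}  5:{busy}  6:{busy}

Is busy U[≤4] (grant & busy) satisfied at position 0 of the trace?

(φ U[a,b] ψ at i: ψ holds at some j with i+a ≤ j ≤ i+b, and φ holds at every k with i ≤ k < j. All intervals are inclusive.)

Yes

Need some j in [0,4] with (grant & busy), and busy at every k in [0,j-1].
  j=0: (grant & busy) holds; no prefix to check → satisfied.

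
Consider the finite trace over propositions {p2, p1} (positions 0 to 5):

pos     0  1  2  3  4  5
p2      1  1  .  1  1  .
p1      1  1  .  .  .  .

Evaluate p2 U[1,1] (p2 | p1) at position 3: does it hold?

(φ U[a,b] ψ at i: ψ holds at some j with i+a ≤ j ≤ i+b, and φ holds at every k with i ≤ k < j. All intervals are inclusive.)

True

Need some j in [4,4] with (p2 | p1), and p2 at every k in [3,j-1].
  j=4: (p2 | p1) holds; p2 holds at every k in [3,3] → satisfied.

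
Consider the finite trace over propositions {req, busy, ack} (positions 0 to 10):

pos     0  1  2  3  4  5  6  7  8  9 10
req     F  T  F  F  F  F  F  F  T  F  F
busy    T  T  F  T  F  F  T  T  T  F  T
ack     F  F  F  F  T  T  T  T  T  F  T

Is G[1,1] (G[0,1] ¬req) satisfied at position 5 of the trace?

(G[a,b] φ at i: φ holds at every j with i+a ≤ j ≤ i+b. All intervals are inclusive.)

Check G[0,1] ¬req at every j in [6,6]:
  j=6: holds on [6,7]
All positions satisfy it → formula holds.

True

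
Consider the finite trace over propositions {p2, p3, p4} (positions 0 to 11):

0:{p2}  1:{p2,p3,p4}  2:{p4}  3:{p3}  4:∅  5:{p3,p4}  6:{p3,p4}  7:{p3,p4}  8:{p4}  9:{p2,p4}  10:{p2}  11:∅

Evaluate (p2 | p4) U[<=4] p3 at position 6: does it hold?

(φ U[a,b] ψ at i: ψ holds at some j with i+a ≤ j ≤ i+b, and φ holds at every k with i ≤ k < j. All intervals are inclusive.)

Holds

Need some j in [6,10] with p3, and (p2 | p4) at every k in [6,j-1].
  j=6: p3 holds; no prefix to check → satisfied.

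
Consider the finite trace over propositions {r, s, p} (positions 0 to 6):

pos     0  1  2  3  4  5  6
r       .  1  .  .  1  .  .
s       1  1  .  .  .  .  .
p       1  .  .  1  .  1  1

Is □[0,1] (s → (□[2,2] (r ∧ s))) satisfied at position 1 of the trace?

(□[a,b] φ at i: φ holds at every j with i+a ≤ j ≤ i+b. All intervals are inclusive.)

Check (s → (□[2,2] (r ∧ s))) at every j in [1,2]:
  j=1: antecedent true; consequent fails at 3 → ✗
  j=2: antecedent false → ✓
Fails at j=1 → formula fails.

False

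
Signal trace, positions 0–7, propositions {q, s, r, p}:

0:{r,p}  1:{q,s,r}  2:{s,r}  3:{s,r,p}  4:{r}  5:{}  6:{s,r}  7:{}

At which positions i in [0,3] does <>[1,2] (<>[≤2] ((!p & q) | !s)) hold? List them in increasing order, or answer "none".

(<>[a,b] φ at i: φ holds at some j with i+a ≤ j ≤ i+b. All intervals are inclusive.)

Evaluate at each i in [0,3]:
  i=0: ✓ (witness j=1)
  i=1: ✓ (witness j=2)
  i=2: ✓ (witness j=3)
  i=3: ✓ (witness j=4)

0, 1, 2, 3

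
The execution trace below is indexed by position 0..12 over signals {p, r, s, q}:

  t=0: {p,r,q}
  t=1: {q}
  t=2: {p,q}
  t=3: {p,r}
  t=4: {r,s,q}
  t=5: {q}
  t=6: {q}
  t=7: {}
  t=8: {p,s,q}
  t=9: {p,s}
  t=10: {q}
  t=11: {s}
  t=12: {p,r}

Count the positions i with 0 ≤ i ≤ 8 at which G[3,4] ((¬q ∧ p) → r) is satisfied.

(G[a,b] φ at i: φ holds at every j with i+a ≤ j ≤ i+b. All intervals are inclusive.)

Evaluate at each i in [0,8]:
  i=0: ✓ (all of [3,4])
  i=1: ✓ (all of [4,5])
  i=2: ✓ (all of [5,6])
  i=3: ✓ (all of [6,7])
  i=4: ✓ (all of [7,8])
  i=5: ✗ (fails at j=9)
  i=6: ✗ (fails at j=9)
  i=7: ✓ (all of [10,11])
  i=8: ✓ (all of [11,12])
Positions where it holds: {0, 1, 2, 3, 4, 7, 8} → 7.

7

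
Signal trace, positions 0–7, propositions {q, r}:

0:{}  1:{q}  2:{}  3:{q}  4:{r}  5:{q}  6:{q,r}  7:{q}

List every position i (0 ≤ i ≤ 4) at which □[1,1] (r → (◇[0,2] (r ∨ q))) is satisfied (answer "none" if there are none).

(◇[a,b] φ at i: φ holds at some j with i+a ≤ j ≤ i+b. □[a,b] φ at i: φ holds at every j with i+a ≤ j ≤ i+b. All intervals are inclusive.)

0, 1, 2, 3, 4

Evaluate at each i in [0,4]:
  i=0: ✓ (all of [1,1])
  i=1: ✓ (all of [2,2])
  i=2: ✓ (all of [3,3])
  i=3: ✓ (all of [4,4])
  i=4: ✓ (all of [5,5])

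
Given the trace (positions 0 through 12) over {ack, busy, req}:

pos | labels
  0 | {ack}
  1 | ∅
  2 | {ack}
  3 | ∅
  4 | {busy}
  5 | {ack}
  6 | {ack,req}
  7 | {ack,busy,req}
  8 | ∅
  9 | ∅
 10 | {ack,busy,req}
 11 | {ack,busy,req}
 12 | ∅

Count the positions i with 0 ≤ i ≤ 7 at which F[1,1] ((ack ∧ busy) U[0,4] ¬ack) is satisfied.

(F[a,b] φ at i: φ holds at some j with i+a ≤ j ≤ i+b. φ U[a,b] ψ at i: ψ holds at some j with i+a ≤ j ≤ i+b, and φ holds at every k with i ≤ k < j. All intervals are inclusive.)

Evaluate at each i in [0,7]:
  i=0: ✓ (witness j=1)
  i=1: ✗ (none in [2,2])
  i=2: ✓ (witness j=3)
  i=3: ✓ (witness j=4)
  i=4: ✗ (none in [5,5])
  i=5: ✗ (none in [6,6])
  i=6: ✓ (witness j=7)
  i=7: ✓ (witness j=8)
Positions where it holds: {0, 2, 3, 6, 7} → 5.

5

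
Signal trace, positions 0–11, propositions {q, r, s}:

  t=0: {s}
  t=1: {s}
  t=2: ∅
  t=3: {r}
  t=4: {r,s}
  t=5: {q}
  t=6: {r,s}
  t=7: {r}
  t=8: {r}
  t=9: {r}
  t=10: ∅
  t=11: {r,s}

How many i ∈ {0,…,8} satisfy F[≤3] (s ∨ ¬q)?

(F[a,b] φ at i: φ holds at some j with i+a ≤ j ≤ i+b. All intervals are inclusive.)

Evaluate at each i in [0,8]:
  i=0: ✓ (witness j=0)
  i=1: ✓ (witness j=1)
  i=2: ✓ (witness j=2)
  i=3: ✓ (witness j=3)
  i=4: ✓ (witness j=4)
  i=5: ✓ (witness j=6)
  i=6: ✓ (witness j=6)
  i=7: ✓ (witness j=7)
  i=8: ✓ (witness j=8)
Positions where it holds: {0, 1, 2, 3, 4, 5, 6, 7, 8} → 9.

9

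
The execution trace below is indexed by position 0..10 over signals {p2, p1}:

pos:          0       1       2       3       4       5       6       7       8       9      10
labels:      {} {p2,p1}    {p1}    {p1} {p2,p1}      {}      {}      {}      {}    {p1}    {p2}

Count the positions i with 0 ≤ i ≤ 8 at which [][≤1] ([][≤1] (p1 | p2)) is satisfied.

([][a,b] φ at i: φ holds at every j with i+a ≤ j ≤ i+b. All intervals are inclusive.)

Evaluate at each i in [0,8]:
  i=0: ✗ (fails at j=0)
  i=1: ✓ (all of [1,2])
  i=2: ✓ (all of [2,3])
  i=3: ✗ (fails at j=4)
  i=4: ✗ (fails at j=4)
  i=5: ✗ (fails at j=5)
  i=6: ✗ (fails at j=6)
  i=7: ✗ (fails at j=7)
  i=8: ✗ (fails at j=8)
Positions where it holds: {1, 2} → 2.

2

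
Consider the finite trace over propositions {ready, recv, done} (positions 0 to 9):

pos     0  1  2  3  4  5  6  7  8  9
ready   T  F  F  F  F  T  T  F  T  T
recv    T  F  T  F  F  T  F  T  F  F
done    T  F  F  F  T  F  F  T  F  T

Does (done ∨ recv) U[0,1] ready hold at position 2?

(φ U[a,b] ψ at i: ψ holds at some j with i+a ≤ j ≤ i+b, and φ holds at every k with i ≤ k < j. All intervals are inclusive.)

Need some j in [2,3] with ready, and (done ∨ recv) at every k in [2,j-1].
  j=2: ready false.
  j=3: ready false.
No j in the window works → until fails.

No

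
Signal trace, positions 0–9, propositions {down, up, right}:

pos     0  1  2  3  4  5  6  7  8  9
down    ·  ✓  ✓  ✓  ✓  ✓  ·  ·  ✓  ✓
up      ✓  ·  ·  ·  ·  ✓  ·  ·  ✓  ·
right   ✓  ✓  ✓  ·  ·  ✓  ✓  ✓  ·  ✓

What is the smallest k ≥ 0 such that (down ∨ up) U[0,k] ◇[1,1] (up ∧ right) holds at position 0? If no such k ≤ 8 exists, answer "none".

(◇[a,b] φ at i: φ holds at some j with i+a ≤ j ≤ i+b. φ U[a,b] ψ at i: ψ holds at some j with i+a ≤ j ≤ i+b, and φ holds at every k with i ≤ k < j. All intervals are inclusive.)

4

Need earliest j ≥ 0 with ◇[1,1] (up ∧ right), and (down ∨ up) at every k in [0,j-1].
  j=0: rhs fails.
  j=1: rhs fails.
  j=2: rhs fails.
  j=3: rhs fails.
  j=4: rhs holds; lhs holds on [0,3]. k = 4.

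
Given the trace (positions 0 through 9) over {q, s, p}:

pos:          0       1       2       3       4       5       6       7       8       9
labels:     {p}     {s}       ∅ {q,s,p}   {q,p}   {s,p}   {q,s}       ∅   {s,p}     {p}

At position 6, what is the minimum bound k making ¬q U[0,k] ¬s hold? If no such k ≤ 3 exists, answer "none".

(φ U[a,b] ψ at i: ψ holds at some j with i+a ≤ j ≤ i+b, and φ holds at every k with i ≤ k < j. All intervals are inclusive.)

Need earliest j ≥ 6 with ¬s, and ¬q at every k in [6,j-1].
  j=6: rhs fails.
  j=7: rhs holds but lhs fails at k=6.
  j=8: rhs fails.
  j=9: rhs holds but lhs fails at k=6.
No witness within the range → none.

none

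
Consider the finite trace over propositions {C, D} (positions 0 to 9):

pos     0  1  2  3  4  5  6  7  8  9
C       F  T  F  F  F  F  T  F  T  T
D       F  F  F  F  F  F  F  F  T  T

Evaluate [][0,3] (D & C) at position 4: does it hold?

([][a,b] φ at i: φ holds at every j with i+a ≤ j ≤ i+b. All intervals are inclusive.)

Check (D & C) at every j in [4,7]:
  j=4: false
  j=5: false
  j=6: false
  j=7: false
Fails at j=4 → formula fails.

No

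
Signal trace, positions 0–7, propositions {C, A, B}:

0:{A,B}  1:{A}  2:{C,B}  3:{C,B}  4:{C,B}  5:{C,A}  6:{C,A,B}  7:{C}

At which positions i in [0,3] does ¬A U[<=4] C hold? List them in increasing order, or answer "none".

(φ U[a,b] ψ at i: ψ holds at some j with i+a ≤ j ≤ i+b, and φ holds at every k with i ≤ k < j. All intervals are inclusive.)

2, 3

Evaluate at each i in [0,3]:
  i=0: ✗ (lhs fails at k=0 before rhs at j=2)
  i=1: ✗ (lhs fails at k=1 before rhs at j=2)
  i=2: ✓ (rhs at j=2)
  i=3: ✓ (rhs at j=3)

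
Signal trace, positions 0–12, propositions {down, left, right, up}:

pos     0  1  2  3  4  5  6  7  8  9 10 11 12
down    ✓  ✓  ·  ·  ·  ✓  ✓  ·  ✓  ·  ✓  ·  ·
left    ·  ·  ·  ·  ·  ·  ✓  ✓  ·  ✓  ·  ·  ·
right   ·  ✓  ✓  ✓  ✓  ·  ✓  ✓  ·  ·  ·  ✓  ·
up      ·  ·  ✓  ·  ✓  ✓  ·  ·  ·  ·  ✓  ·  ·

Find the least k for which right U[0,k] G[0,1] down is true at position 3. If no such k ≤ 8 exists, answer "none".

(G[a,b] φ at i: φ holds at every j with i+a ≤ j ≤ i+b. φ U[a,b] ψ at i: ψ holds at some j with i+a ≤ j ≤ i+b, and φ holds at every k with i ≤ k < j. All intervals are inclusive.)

Need earliest j ≥ 3 with G[0,1] down, and right at every k in [3,j-1].
  j=3: rhs fails.
  j=4: rhs fails.
  j=5: rhs holds; lhs holds on [3,4]. k = 2.

2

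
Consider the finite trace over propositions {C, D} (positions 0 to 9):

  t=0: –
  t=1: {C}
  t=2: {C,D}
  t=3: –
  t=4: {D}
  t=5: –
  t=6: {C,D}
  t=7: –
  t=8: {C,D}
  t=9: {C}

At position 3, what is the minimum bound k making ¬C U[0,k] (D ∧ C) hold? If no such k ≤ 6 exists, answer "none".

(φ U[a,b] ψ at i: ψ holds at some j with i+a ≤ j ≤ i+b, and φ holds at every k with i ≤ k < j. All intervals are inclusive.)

3

Need earliest j ≥ 3 with (D ∧ C), and ¬C at every k in [3,j-1].
  j=3: rhs fails.
  j=4: rhs fails.
  j=5: rhs fails.
  j=6: rhs holds; lhs holds on [3,5]. k = 3.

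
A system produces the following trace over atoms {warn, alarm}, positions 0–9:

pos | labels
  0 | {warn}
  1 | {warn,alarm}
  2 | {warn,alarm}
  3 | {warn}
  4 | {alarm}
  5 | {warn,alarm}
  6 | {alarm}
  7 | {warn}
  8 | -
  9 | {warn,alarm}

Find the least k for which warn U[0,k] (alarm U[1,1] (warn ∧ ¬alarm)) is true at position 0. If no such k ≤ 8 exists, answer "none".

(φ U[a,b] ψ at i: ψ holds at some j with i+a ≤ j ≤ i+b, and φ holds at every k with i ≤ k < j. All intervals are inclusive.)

Need earliest j ≥ 0 with (alarm U[1,1] (warn ∧ ¬alarm)), and warn at every k in [0,j-1].
  j=0: rhs fails.
  j=1: rhs fails.
  j=2: rhs holds; lhs holds on [0,1]. k = 2.

2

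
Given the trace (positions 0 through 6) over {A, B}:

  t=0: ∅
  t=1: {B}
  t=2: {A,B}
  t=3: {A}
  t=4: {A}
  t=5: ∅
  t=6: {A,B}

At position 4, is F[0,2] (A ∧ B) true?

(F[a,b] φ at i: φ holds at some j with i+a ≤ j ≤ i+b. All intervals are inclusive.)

Yes

Check (A ∧ B) at each j in [4,6]:
  j=4: false
  j=5: false
  j=6: true
Found at j=6 → formula holds.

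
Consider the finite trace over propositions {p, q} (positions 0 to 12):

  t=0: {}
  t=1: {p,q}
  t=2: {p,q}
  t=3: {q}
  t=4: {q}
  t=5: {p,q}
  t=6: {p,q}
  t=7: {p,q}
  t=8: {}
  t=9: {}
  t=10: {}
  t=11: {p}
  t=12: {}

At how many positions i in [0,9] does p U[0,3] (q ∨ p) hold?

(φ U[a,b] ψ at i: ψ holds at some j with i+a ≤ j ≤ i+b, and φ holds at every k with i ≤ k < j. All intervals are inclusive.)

7

Evaluate at each i in [0,9]:
  i=0: ✗ (lhs fails at k=0 before rhs at j=1)
  i=1: ✓ (rhs at j=1)
  i=2: ✓ (rhs at j=2)
  i=3: ✓ (rhs at j=3)
  i=4: ✓ (rhs at j=4)
  i=5: ✓ (rhs at j=5)
  i=6: ✓ (rhs at j=6)
  i=7: ✓ (rhs at j=7)
  i=8: ✗ (lhs fails at k=8 before rhs at j=11)
  i=9: ✗ (lhs fails at k=9 before rhs at j=11)
Positions where it holds: {1, 2, 3, 4, 5, 6, 7} → 7.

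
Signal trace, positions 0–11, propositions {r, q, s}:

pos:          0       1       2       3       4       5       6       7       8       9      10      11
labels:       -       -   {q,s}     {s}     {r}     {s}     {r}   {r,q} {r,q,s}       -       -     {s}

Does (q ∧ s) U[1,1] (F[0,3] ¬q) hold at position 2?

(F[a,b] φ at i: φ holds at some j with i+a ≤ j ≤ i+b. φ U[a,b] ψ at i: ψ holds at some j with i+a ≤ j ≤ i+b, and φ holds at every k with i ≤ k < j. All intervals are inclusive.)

Need some j in [3,3] with F[0,3] ¬q, and (q ∧ s) at every k in [2,j-1].
  j=3: F[0,3] ¬q holds; (q ∧ s) holds at every k in [2,2] → satisfied.

True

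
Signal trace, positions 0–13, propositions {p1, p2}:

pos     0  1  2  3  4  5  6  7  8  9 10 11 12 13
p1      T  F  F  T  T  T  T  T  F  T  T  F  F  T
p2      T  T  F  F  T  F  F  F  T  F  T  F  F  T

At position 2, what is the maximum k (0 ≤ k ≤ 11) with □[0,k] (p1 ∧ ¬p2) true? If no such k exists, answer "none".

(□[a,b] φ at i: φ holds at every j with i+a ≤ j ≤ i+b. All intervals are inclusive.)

(p1 ∧ ¬p2) must hold from j=2 onward; find where it first fails.
  j=2: fails → no k works.

none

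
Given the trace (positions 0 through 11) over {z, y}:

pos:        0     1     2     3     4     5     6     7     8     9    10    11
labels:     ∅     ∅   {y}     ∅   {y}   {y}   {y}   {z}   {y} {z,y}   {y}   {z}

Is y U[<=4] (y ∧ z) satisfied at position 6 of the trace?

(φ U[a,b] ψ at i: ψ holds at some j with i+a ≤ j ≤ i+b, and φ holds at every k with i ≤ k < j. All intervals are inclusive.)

False

Need some j in [6,10] with (y ∧ z), and y at every k in [6,j-1].
  j=6: (y ∧ z) false.
  j=7: (y ∧ z) false.
  j=8: (y ∧ z) false.
  j=9: (y ∧ z) holds, but y fails at k=7 → not this j.
  j=10: (y ∧ z) false.
No j in the window works → until fails.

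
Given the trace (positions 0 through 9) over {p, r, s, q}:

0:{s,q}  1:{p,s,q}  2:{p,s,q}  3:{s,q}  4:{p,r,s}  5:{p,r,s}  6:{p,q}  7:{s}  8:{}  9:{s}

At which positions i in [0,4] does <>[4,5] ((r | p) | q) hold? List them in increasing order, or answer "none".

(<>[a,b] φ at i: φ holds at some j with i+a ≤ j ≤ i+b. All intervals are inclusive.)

0, 1, 2

Evaluate at each i in [0,4]:
  i=0: ✓ (witness j=4)
  i=1: ✓ (witness j=5)
  i=2: ✓ (witness j=6)
  i=3: ✗ (none in [7,8])
  i=4: ✗ (none in [8,9])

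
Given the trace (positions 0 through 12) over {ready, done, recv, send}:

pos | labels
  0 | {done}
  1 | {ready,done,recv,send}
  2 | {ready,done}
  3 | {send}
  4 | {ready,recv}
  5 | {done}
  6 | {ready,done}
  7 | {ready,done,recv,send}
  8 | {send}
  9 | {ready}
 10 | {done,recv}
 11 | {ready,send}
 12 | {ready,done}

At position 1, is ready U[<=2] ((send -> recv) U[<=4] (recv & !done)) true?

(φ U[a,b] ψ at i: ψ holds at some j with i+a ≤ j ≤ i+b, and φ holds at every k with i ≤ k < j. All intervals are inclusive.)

No

Need some j in [1,3] with ((send -> recv) U[<=4] (recv & !done)), and ready at every k in [1,j-1].
  j=1: ((send -> recv) U[<=4] (recv & !done)) — fails.
  j=2: ((send -> recv) U[<=4] (recv & !done)) — fails.
  j=3: ((send -> recv) U[<=4] (recv & !done)) — fails.
No j in the window works → until fails.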